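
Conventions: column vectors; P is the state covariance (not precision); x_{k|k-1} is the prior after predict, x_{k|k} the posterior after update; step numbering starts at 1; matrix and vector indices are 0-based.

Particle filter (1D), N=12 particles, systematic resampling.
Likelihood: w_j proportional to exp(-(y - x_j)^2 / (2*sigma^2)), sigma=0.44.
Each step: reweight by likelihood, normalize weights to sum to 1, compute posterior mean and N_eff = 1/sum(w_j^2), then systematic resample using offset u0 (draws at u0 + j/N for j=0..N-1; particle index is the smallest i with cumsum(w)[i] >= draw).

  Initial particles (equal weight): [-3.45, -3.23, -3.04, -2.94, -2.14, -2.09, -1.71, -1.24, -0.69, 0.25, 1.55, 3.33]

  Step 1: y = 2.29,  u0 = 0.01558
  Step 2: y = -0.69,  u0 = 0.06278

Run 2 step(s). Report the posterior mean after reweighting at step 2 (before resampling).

step 1: w=[0.0000, 0.0000, 0.0000, 0.0000, 0.0000, 0.0000, 0.0000, 0.0000, 0.0000, 0.0001, 0.7988, 0.2011]  mean=1.9079  Neff=1.4738  idx=[10, 10, 10, 10, 10, 10, 10, 10, 10, 10, 11, 11]
step 2: w=[0.1000, 0.1000, 0.1000, 0.1000, 0.1000, 0.1000, 0.1000, 0.1000, 0.1000, 0.1000, 0.0000, 0.0000]  mean=1.5500  Neff=10.0000  idx=[0, 1, 2, 3, 3, 4, 5, 6, 7, 8, 8, 9]

post_mean = 1.5500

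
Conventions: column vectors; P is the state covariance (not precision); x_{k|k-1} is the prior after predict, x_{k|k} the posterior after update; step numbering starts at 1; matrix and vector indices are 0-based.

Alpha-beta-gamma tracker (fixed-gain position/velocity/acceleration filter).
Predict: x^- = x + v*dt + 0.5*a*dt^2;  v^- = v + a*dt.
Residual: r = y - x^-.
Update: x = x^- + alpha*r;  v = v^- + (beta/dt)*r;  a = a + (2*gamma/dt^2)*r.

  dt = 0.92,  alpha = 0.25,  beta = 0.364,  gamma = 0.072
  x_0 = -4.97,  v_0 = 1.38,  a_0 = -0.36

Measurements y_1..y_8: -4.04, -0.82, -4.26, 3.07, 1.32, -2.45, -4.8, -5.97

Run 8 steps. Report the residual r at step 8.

resid = -2.5953

step 1: x_pred=-3.8528  r=-0.1872  x^+=-3.8996  v^+=0.9747  a^+=-0.3919
step 2: x_pred=-3.1687  r=2.3487  x^+=-2.5815  v^+=1.5435  a^+=0.0077
step 3: x_pred=-1.1582  r=-3.1018  x^+=-1.9337  v^+=0.3234  a^+=-0.5200
step 4: x_pred=-1.8563  r=4.9263  x^+=-0.6247  v^+=1.7941  a^+=0.3181
step 5: x_pred=1.1605  r=0.1595  x^+=1.2004  v^+=2.1499  a^+=0.3453
step 6: x_pred=3.3243  r=-5.7743  x^+=1.8808  v^+=0.1829  a^+=-0.6371
step 7: x_pred=1.7794  r=-6.5794  x^+=0.1345  v^+=-3.0064  a^+=-1.7565
step 8: x_pred=-3.3747  r=-2.5953  x^+=-4.0235  v^+=-5.6492  a^+=-2.1980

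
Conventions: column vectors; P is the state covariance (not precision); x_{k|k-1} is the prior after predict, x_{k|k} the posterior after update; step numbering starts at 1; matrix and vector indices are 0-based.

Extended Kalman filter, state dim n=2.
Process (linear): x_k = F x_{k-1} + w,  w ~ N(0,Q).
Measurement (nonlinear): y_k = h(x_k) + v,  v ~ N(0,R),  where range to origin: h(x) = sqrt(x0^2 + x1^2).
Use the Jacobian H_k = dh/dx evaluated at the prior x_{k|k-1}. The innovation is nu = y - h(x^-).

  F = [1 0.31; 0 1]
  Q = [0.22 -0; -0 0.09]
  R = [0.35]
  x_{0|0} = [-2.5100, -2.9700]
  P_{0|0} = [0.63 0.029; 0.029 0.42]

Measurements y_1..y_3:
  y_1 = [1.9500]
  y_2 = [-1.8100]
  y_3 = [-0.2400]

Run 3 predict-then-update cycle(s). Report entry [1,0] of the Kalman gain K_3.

K[1,0] = -0.5555

step 1: x^-=[-3.4307, -2.9700]  P^-=[0.9083 0.1592; 0.1592 0.5100]  H_jac=[-0.7560 -0.6545]  S=[1.2453]  K=[-0.6352; -0.3647]  nu=[-2.5877]  x^+=[-1.7871, -2.0262]  P^+=[0.4060 -0.1293; -0.1293 0.3444]
step 2: x^-=[-2.4152, -2.0262]  P^-=[0.5789 -0.0225; -0.0225 0.4344]  H_jac=[-0.7661 -0.6427]  S=[0.8470]  K=[-0.5065; -0.3092]  nu=[-4.9626]  x^+=[0.0984, -0.4917]  P^+=[0.3616 -0.1552; -0.1552 0.3534]
step 3: x^-=[-0.0540, -0.4917]  P^-=[0.5193 -0.0456; -0.0456 0.4434]  H_jac=[-0.1092 -0.9940]  S=[0.7844]  K=[-0.0145; -0.5555]  nu=[-0.7346]  x^+=[-0.0434, -0.0836]  P^+=[0.5192 -0.0519; -0.0519 0.2013]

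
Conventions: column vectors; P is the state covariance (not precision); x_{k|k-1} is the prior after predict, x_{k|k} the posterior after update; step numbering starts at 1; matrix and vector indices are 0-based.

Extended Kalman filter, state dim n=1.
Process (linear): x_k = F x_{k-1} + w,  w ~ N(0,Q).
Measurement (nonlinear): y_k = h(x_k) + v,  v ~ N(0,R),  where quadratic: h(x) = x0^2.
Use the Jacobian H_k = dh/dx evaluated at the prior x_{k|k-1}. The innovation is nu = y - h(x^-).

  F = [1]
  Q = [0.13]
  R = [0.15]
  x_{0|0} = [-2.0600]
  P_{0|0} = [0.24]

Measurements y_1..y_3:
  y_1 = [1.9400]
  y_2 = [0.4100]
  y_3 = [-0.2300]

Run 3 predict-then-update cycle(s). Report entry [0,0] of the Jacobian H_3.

H_jac[0,0] = -1.9160

step 1: x^-=[-2.0600]  P^-=[0.3700]  H_jac=[-4.1200]  S=[6.4305]  K=[-0.2371]  nu=[-2.3036]  x^+=[-1.5139]  P^+=[0.0086]
step 2: x^-=[-1.5139]  P^-=[0.1386]  H_jac=[-3.0278]  S=[1.4209]  K=[-0.2954]  nu=[-1.8819]  x^+=[-0.9580]  P^+=[0.0146]
step 3: x^-=[-0.9580]  P^-=[0.1446]  H_jac=[-1.9160]  S=[0.6809]  K=[-0.4070]  nu=[-1.1477]  x^+=[-0.4909]  P^+=[0.0319]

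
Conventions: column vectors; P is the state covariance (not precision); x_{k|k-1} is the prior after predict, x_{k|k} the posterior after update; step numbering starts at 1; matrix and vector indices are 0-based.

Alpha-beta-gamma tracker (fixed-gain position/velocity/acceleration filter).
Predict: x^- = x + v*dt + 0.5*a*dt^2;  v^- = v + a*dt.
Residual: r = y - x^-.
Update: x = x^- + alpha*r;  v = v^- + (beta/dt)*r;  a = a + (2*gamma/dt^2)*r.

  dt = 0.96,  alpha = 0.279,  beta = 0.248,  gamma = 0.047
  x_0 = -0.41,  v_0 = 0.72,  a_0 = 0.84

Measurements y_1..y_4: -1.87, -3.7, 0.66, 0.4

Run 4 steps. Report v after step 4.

step 1: x_pred=0.6683  r=-2.5383  x^+=-0.0399  v^+=0.8707  a^+=0.5811
step 2: x_pred=1.0637  r=-4.7637  x^+=-0.2654  v^+=0.1979  a^+=0.0952
step 3: x_pred=-0.0315  r=0.6915  x^+=0.1614  v^+=0.4680  a^+=0.1658
step 4: x_pred=0.6871  r=-0.2871  x^+=0.6070  v^+=0.5529  a^+=0.1365

v_post = 0.5529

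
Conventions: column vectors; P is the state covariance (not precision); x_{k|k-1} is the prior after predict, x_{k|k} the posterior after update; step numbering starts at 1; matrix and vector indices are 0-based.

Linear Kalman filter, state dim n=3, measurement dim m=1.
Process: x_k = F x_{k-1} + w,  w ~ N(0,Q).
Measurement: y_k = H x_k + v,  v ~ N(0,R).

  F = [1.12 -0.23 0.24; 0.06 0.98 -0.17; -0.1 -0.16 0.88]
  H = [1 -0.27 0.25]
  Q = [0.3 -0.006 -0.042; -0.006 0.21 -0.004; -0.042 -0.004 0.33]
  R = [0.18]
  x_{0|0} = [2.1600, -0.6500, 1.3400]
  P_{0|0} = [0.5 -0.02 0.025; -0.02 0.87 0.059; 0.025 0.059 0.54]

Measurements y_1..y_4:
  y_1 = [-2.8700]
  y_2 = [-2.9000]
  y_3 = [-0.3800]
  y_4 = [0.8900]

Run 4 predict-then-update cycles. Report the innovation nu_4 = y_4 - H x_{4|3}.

innov = [1.6488]

step 1: x^-=[2.8903, -0.7352, 1.0672]  P^-=[1.0216 -0.2004 0.0610; -0.2004 1.0404 -0.1678; 0.0610 -0.1678 0.7538]  S=[1.4859]  K=[0.7342; -0.3522; 0.1984]  nu=[-6.2256]  x^+=[-1.6804, 1.4573, -0.1679]  P^+=[0.2206 0.1838 -0.1554; 0.1838 0.8561 -0.0640; -0.1554 -0.0640 0.6953]
step 2: x^-=[-2.2575, 1.3558, -0.2128]  P^-=[0.4909 -0.0036 -0.0511; -0.0036 1.0992 -0.3311; -0.0511 -0.3311 0.9438]  S=[0.8311]  K=[0.5765; -0.4610; 0.3300]  nu=[-0.2232]  x^+=[-2.3862, 1.4587, -0.2865]  P^+=[0.2147 0.2173 -0.2092; 0.2173 0.9226 -0.2047; -0.2092 -0.2047 0.8533]
step 3: x^-=[-3.0768, 1.3351, -0.2469]  P^-=[0.4655 -0.0182 -0.0377; -0.0182 1.2196 -0.4977; -0.0377 -0.4977 1.1180]  S=[0.8624]  K=[0.5345; -0.5471; 0.4362]  nu=[3.1190]  x^+=[-1.4097, -0.3714, 1.1136]  P^+=[0.2191 0.2341 -0.2388; 0.2341 0.9614 -0.2919; -0.2388 -0.2919 0.9539]
step 4: x^-=[-1.2261, -0.6379, 1.1803]  P^-=[0.4639 -0.0313 -0.0256; -0.0313 1.2913 -0.6003; -0.0256 -0.6003 1.2272]  S=[0.8999]  K=[0.5178; -0.5889; 0.4926]  nu=[1.6488]  x^+=[-0.3724, -1.6089, 1.9926]  P^+=[0.2226 0.2432 -0.2551; 0.2432 0.9792 -0.3392; -0.2551 -0.3392 1.0088]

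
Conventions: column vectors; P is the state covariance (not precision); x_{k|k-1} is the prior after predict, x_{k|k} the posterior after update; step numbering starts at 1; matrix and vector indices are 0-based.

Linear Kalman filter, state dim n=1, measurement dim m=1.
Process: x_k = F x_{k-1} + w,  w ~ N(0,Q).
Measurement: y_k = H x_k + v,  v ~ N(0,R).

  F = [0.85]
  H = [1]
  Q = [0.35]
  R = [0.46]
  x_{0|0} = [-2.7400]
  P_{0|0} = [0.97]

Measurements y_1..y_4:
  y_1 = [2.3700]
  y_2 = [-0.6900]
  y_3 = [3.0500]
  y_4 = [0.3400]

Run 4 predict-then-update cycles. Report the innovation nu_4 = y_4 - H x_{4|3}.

step 1: x^-=[-2.3290]  P^-=[1.0508]  S=[1.5108]  K=[0.6955]  nu=[4.6990]  x^+=[0.9393]  P^+=[0.3199]
step 2: x^-=[0.7984]  P^-=[0.5812]  S=[1.0412]  K=[0.5582]  nu=[-1.4884]  x^+=[-0.0324]  P^+=[0.2568]
step 3: x^-=[-0.0275]  P^-=[0.5355]  S=[0.9955]  K=[0.5379]  nu=[3.0775]  x^+=[1.6280]  P^+=[0.2474]
step 4: x^-=[1.3838]  P^-=[0.5288]  S=[0.9888]  K=[0.5348]  nu=[-1.0438]  x^+=[0.8256]  P^+=[0.2460]

innov = [-1.0438]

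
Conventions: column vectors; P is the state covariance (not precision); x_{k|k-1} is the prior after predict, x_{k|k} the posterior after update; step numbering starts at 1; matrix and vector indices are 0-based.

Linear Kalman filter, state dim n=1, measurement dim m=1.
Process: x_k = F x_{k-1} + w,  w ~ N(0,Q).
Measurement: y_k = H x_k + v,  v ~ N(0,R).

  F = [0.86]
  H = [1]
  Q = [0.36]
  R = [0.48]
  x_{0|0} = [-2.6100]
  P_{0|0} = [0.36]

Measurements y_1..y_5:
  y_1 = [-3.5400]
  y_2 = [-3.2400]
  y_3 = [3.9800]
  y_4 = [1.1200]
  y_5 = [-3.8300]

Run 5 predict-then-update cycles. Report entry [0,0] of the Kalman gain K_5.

step 1: x^-=[-2.2446]  P^-=[0.6263]  S=[1.1063]  K=[0.5661]  nu=[-1.2954]  x^+=[-2.9779]  P^+=[0.2717]
step 2: x^-=[-2.5610]  P^-=[0.5610]  S=[1.0410]  K=[0.5389]  nu=[-0.6790]  x^+=[-2.9269]  P^+=[0.2587]
step 3: x^-=[-2.5171]  P^-=[0.5513]  S=[1.0313]  K=[0.5346]  nu=[6.4971]  x^+=[0.9561]  P^+=[0.2566]
step 4: x^-=[0.8222]  P^-=[0.5498]  S=[1.0298]  K=[0.5339]  nu=[0.2978]  x^+=[0.9812]  P^+=[0.2563]
step 5: x^-=[0.8438]  P^-=[0.5495]  S=[1.0295]  K=[0.5338]  nu=[-4.6738]  x^+=[-1.6509]  P^+=[0.2562]

K[0,0] = 0.5338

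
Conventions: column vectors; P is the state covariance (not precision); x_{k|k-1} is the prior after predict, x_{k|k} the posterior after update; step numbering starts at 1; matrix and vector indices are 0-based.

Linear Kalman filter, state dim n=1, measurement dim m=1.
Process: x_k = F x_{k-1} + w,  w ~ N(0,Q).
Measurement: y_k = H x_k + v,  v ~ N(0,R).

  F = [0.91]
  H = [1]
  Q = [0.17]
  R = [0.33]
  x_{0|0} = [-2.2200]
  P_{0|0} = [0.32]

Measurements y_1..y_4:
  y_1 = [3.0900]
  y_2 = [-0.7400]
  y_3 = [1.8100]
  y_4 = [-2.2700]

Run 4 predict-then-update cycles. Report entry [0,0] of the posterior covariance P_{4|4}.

step 1: x^-=[-2.0202]  P^-=[0.4350]  S=[0.7650]  K=[0.5686]  nu=[5.1102]  x^+=[0.8856]  P^+=[0.1876]
step 2: x^-=[0.8059]  P^-=[0.3254]  S=[0.6554]  K=[0.4965]  nu=[-1.5459]  x^+=[0.0384]  P^+=[0.1638]
step 3: x^-=[0.0349]  P^-=[0.3057]  S=[0.6357]  K=[0.4809]  nu=[1.7751]  x^+=[0.8885]  P^+=[0.1587]
step 4: x^-=[0.8085]  P^-=[0.3014]  S=[0.6314]  K=[0.4774]  nu=[-3.0785]  x^+=[-0.6610]  P^+=[0.1575]

P_post[0,0] = 0.1575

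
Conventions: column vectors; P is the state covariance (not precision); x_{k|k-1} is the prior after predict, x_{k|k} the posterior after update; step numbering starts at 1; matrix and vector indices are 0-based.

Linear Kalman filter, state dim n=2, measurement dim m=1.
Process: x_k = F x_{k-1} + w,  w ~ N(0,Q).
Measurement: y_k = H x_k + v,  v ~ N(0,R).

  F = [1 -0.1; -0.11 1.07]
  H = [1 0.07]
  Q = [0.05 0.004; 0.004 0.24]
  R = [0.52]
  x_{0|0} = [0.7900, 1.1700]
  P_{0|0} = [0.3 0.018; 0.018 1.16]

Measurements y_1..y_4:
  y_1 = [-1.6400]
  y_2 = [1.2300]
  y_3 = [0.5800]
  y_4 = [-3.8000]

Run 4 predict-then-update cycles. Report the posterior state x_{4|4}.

x_post = [-1.4658, 3.3048]

step 1: x^-=[0.6730, 1.1650]  P^-=[0.3580 -0.1337; -0.1337 1.5675]  S=[0.8670]  K=[0.4021; -0.0276]  nu=[-2.3945]  x^+=[-0.2899, 1.2311]  P^+=[0.2178 -0.1240; -0.1240 1.5668]
step 2: x^-=[-0.4131, 1.3492]  P^-=[0.3083 -0.3217; -0.3217 2.0657]  S=[0.7934]  K=[0.3602; -0.2232]  nu=[1.5486]  x^+=[0.1447, 1.0035]  P^+=[0.2053 -0.2579; -0.2579 2.0262]
step 3: x^-=[0.0444, 1.0578]  P^-=[0.3272 -0.5142; -0.5142 2.6229]  S=[0.7881]  K=[0.3695; -0.4195]  nu=[0.4616]  x^+=[0.2149, 0.8642]  P^+=[0.2196 -0.3920; -0.3920 2.4843]
step 4: x^-=[0.1285, 0.9011]  P^-=[0.3728 -0.7098; -0.7098 3.1792]  S=[0.8090]  K=[0.3994; -0.6022]  nu=[-3.9916]  x^+=[-1.4658, 3.3048]  P^+=[0.2438 -0.5151; -0.5151 2.8858]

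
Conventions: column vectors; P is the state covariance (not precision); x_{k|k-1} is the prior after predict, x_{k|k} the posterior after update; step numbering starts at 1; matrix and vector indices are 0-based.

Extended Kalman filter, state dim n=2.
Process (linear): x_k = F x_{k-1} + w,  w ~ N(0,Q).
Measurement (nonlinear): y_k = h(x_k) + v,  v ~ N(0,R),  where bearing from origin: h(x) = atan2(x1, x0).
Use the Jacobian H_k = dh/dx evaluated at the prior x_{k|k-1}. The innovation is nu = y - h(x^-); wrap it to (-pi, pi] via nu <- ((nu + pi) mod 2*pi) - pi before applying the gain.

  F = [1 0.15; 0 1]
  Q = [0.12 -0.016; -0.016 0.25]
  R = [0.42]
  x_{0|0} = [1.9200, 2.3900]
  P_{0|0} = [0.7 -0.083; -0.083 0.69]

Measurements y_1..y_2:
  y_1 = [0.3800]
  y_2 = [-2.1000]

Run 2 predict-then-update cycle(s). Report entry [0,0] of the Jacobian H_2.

H_jac[0,0] = -0.1767

step 1: x^-=[2.2785, 2.3900]  P^-=[0.8106 0.0045; 0.0045 0.9400]  H_jac=[-0.2192 0.2090]  S=[0.4996]  K=[-0.3538; 0.3912]  nu=[-0.4293]  x^+=[2.4304, 2.2221]  P^+=[0.7481 0.0736; 0.0736 0.8635]
step 2: x^-=[2.7637, 2.2221]  P^-=[0.9096 0.1872; 0.1872 1.1135]  H_jac=[-0.1767 0.2198]  S=[0.4876]  K=[-0.2452; 0.4340]  nu=[-2.7772]  x^+=[3.4448, 1.0167]  P^+=[0.8803 0.2391; 0.2391 1.0217]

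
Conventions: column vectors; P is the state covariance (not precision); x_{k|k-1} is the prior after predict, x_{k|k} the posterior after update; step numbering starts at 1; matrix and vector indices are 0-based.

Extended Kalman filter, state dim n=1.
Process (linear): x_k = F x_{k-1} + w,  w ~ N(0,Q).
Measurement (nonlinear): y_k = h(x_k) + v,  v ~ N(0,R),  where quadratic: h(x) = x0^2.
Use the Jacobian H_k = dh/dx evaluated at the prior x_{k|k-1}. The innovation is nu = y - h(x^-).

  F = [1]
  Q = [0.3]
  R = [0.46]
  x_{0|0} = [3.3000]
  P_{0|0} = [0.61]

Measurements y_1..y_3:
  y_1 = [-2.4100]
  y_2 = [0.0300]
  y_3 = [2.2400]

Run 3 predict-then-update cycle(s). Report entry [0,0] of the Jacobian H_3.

H_jac[0,0] = 1.5596

step 1: x^-=[3.3000]  P^-=[0.9100]  H_jac=[6.6000]  S=[40.0996]  K=[0.1498]  nu=[-13.3000]  x^+=[1.3080]  P^+=[0.0104]
step 2: x^-=[1.3080]  P^-=[0.3104]  H_jac=[2.6159]  S=[2.5844]  K=[0.3142]  nu=[-1.6808]  x^+=[0.7798]  P^+=[0.0553]
step 3: x^-=[0.7798]  P^-=[0.3553]  H_jac=[1.5596]  S=[1.3241]  K=[0.4184]  nu=[1.6319]  x^+=[1.4627]  P^+=[0.1234]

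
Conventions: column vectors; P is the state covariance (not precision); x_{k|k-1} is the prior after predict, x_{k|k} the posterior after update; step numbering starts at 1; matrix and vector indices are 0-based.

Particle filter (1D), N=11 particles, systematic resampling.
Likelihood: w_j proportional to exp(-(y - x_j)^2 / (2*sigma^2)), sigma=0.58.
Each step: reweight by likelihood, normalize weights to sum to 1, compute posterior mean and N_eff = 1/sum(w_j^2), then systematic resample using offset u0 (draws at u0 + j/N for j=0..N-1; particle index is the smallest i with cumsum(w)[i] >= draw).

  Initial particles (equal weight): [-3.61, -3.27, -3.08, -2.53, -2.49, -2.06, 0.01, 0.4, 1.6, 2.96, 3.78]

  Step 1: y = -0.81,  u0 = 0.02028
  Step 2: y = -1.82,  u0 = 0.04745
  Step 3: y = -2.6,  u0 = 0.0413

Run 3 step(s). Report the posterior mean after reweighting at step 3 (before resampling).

post_mean = -2.1793

step 1: w=[0.0000, 0.0002, 0.0008, 0.0203, 0.0248, 0.1613, 0.6056, 0.1867, 0.0003, 0.0000, 0.0000]  mean=-0.3672  Neff=2.3326  idx=[3, 5, 5, 6, 6, 6, 6, 6, 6, 7, 7]
step 2: w=[0.2010, 0.3904, 0.3904, 0.0029, 0.0029, 0.0029, 0.0029, 0.0029, 0.0029, 0.0003, 0.0003]  mean=-2.1167  Neff=2.8960  idx=[0, 0, 1, 1, 1, 1, 2, 2, 2, 2, 2]
step 3: w=[0.1269, 0.1269, 0.0829, 0.0829, 0.0829, 0.0829, 0.0829, 0.0829, 0.0829, 0.0829, 0.0829]  mean=-2.1793  Neff=10.6288  idx=[0, 1, 1, 2, 3, 4, 6, 7, 8, 9, 10]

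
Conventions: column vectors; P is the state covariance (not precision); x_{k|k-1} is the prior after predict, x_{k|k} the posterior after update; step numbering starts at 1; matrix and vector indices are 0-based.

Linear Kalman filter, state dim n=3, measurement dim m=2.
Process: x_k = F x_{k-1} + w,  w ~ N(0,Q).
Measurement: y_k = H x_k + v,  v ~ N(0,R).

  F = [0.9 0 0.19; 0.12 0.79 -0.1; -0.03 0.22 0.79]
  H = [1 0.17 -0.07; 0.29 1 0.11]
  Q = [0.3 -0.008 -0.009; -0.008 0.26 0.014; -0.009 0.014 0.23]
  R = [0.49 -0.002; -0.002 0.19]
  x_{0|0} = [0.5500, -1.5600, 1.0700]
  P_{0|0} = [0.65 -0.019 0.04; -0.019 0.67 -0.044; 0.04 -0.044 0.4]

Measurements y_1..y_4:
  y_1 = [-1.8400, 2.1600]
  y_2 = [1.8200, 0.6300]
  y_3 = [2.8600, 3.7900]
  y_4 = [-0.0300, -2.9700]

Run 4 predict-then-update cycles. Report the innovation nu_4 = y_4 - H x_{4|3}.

innov = [-2.3344, -5.5110]

step 1: x^-=[0.6983, -1.2734, 0.4856]  P^-=[0.8546 0.0318 0.0561; 0.0318 0.6939 0.0739; 0.0561 0.0739 0.4957]  S=[1.3683 0.3946; 0.3946 1.0000]  K=[0.6130 0.0439; -0.1122 0.7555; -0.0191 0.1522]  nu=[-2.2878, 3.1775]  x^+=[-0.5646, 1.3838, 1.0128]  P^+=[0.3173 -0.0881 0.0289; -0.0881 0.1728 -0.0316; 0.0289 -0.0316 0.4743]
step 2: x^-=[-0.3157, 0.9242, 1.1215]  P^-=[0.5840 -0.0521 0.0553; -0.0521 0.3647 -0.0110; 0.0553 -0.0110 0.5235]  S=[1.0619 0.1762; 0.1762 0.5811]  K=[0.5294 0.0518; -0.0942 0.6282; -0.0022 0.1084]  nu=[2.0571, -0.3260]  x^+=[0.7564, 0.5257, 1.0816]  P^+=[0.2752 -0.0758 0.0432; -0.0758 0.1469 -0.0488; 0.0432 -0.0488 0.5167]
step 3: x^-=[0.8863, 0.3979, 0.9475]  P^-=[0.5563 -0.0522 0.0745; -0.0522 0.3531 -0.0276; 0.0745 -0.0276 0.5419]  S=[1.0317 0.1685; 0.1685 0.5648]  K=[0.5168 0.0535; -0.0919 0.6204; 0.0162 0.0900]  nu=[1.9724, 3.0308]  x^+=[2.0680, 2.0969, 1.2523]  P^+=[0.2698 -0.0752 0.0552; -0.0752 0.1462 -0.0579; 0.0552 -0.0579 0.5365]
step 4: x^-=[2.0991, 1.7795, 1.3886]  P^-=[0.5568 -0.0549 0.0859; -0.0549 0.3541 -0.0336; 0.0859 -0.0336 0.5504]  S=[1.0298 0.1672; 0.1672 0.5638]  K=[0.5173 0.0523; -0.0934 0.6209; 0.0268 0.0839]  nu=[-2.3344, -5.5110]  x^+=[0.6033, -1.4244, 0.8635]  P^+=[0.2706 -0.0764 0.0616; -0.0764 0.1471 -0.0619; 0.0616 -0.0619 0.5449]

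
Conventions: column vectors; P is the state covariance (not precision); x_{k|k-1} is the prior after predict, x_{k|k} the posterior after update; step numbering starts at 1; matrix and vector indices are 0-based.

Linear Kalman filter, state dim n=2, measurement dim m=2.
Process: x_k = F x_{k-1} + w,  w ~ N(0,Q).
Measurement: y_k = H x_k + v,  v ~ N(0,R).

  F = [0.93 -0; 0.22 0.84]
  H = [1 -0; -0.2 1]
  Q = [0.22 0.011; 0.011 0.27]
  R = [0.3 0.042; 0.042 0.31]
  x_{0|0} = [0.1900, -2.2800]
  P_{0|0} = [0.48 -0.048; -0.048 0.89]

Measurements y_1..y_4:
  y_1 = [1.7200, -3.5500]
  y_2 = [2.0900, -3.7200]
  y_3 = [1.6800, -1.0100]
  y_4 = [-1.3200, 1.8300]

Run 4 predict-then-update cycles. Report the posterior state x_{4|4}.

step 1: x^-=[0.1767, -1.8734]  P^-=[0.6352 0.0717; 0.0717 0.9035]  S=[0.9352 -0.0133; -0.0133 1.2102]  K=[0.6787 -0.0382; 0.0872 0.7357]  nu=[1.5433, -1.6413]  x^+=[1.2868, -2.9463]  P^+=[0.2020 0.0570; 0.0570 0.2431]
step 2: x^-=[1.1968, -2.1918]  P^-=[0.3947 0.0969; 0.0969 0.4724]  S=[0.6947 0.0600; 0.0600 0.7594]  K=[0.5700 -0.0214; 0.0886 0.5895]  nu=[0.8932, -1.2889]  x^+=[1.7334, -2.8725]  P^+=[0.1701 0.0513; 0.0513 0.1967]
step 3: x^-=[1.6121, -2.0315]  P^-=[0.3671 0.0859; 0.0859 0.4360]  S=[0.6671 0.0545; 0.0545 0.7264]  K=[0.5523 -0.0242; 0.0822 0.5705]  nu=[0.0679, 1.3439]  x^+=[1.6170, -1.2592]  P^+=[0.1647 0.0486; 0.0486 0.1900]
step 4: x^-=[1.5038, -0.7020]  P^-=[0.3624 0.0827; 0.0827 0.4300]  S=[0.6624 0.0522; 0.0522 0.7214]  K=[0.5491 -0.0256; 0.0801 0.5673]  nu=[-2.8238, 2.8328]  x^+=[-0.1194, 0.6789]  P^+=[0.1637 0.0479; 0.0479 0.1888]

x_post = [-0.1194, 0.6789]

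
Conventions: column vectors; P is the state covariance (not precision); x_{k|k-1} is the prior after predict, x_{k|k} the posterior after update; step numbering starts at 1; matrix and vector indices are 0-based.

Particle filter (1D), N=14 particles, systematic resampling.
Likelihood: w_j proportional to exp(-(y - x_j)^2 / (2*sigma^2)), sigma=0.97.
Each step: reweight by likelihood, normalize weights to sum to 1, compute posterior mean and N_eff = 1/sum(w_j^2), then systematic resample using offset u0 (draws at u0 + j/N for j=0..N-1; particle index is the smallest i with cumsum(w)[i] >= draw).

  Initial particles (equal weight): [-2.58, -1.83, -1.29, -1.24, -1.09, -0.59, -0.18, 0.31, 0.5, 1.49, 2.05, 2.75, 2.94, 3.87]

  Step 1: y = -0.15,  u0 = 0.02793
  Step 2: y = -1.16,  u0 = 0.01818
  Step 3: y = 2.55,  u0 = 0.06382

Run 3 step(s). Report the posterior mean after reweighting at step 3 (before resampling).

step 1: w=[0.0074, 0.0381, 0.0856, 0.0909, 0.1068, 0.1541, 0.1708, 0.1527, 0.1365, 0.0409, 0.0131, 0.0020, 0.0011, 0.0000]  mean=-0.3382  Neff=7.9854  idx=[1, 2, 3, 4, 4, 5, 5, 6, 6, 7, 7, 8, 8, 9]
step 2: w=[0.0898, 0.1129, 0.1136, 0.1137, 0.1137, 0.0959, 0.0959, 0.0684, 0.0684, 0.0361, 0.0361, 0.0264, 0.0264, 0.0027]  mean=-0.7836  Neff=10.9501  idx=[0, 0, 1, 2, 2, 3, 4, 4, 5, 6, 6, 8, 9, 11]
step 3: w=[0.0002, 0.0002, 0.0018, 0.0022, 0.0022, 0.0041, 0.0041, 0.0041, 0.0246, 0.0246, 0.0246, 0.0883, 0.3222, 0.4969]  mean=0.2671  Neff=2.7749  idx=[9, 11, 12, 12, 12, 12, 12, 13, 13, 13, 13, 13, 13, 13]

post_mean = 0.2671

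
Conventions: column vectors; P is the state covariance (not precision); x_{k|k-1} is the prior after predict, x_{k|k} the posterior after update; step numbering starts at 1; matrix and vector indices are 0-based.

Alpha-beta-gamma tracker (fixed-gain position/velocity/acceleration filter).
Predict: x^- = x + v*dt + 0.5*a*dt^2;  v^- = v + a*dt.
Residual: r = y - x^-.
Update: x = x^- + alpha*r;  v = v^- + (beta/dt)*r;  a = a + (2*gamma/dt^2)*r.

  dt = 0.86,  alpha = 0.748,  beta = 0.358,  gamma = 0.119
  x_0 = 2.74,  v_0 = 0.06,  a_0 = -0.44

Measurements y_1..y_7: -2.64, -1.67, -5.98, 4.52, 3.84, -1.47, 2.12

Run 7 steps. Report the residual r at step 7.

resid = -1.8302

step 1: x_pred=2.6289  r=-5.2689  x^+=-1.3122  v^+=-2.5117  a^+=-2.1355
step 2: x_pred=-4.2620  r=2.5920  x^+=-2.3232  v^+=-3.2693  a^+=-1.3014
step 3: x_pred=-5.6160  r=-0.3640  x^+=-5.8883  v^+=-4.5400  a^+=-1.4185
step 4: x_pred=-10.3172  r=14.8372  x^+=0.7810  v^+=0.4165  a^+=3.3560
step 5: x_pred=2.3803  r=1.4597  x^+=3.4721  v^+=3.9103  a^+=3.8258
step 6: x_pred=8.2498  r=-9.7198  x^+=0.9794  v^+=3.1543  a^+=0.6980
step 7: x_pred=3.9502  r=-1.8302  x^+=2.5812  v^+=2.9927  a^+=0.1090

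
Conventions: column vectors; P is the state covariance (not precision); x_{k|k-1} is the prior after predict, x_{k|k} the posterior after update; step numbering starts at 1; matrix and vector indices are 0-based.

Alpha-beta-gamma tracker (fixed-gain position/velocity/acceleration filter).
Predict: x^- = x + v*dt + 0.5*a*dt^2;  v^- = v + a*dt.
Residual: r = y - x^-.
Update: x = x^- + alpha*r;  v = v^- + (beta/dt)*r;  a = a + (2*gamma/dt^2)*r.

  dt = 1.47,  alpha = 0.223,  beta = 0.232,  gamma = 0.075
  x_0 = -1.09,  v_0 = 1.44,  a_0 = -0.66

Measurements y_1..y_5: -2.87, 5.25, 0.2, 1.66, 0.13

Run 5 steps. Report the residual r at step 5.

resid = 2.4343

step 1: x_pred=0.3137  r=-3.1837  x^+=-0.3963  v^+=-0.0327  a^+=-0.8810
step 2: x_pred=-1.3962  r=6.6462  x^+=0.0859  v^+=-0.2788  a^+=-0.4197
step 3: x_pred=-0.7773  r=0.9773  x^+=-0.5594  v^+=-0.7415  a^+=-0.3518
step 4: x_pred=-2.0294  r=3.6894  x^+=-1.2067  v^+=-0.6763  a^+=-0.0957
step 5: x_pred=-2.3043  r=2.4343  x^+=-1.7615  v^+=-0.4328  a^+=0.0733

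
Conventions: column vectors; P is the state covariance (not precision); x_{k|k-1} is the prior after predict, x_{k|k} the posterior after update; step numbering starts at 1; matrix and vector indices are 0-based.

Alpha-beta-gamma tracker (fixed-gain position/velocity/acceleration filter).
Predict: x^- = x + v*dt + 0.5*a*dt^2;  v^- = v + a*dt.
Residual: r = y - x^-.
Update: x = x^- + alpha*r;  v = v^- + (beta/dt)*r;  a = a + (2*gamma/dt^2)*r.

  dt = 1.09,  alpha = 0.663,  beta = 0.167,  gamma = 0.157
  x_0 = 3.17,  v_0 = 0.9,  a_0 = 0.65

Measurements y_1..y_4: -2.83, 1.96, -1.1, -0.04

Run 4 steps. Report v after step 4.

step 1: x_pred=4.5371  r=-7.3671  x^+=-0.3473  v^+=0.4798  a^+=-1.2970
step 2: x_pred=-0.5948  r=2.5548  x^+=1.0990  v^+=-0.5426  a^+=-0.6218
step 3: x_pred=0.1382  r=-1.2382  x^+=-0.6827  v^+=-1.4101  a^+=-0.9491
step 4: x_pred=-2.7835  r=2.7435  x^+=-0.9646  v^+=-2.0242  a^+=-0.2240

v_post = -2.0242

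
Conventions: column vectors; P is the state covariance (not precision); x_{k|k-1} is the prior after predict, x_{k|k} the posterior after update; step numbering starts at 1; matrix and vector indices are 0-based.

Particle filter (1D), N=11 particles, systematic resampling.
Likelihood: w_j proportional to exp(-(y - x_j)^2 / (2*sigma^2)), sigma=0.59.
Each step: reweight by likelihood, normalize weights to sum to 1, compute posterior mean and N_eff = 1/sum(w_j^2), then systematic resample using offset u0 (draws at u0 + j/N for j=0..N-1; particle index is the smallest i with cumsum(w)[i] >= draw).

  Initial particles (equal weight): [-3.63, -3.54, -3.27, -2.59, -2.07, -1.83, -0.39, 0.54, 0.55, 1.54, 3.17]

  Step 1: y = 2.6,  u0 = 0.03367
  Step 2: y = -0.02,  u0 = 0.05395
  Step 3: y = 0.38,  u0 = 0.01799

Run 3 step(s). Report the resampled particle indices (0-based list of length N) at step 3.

resampled_idx = [0, 1, 2, 3, 4, 5, 6, 7, 8, 9, 10]

step 1: w=[0.0000, 0.0000, 0.0000, 0.0000, 0.0000, 0.0000, 0.0000, 0.0027, 0.0029, 0.2396, 0.7548]  mean=2.7647  Neff=1.5946  idx=[9, 9, 9, 10, 10, 10, 10, 10, 10, 10, 10]
step 2: w=[0.3333, 0.3333, 0.3333, 0.0000, 0.0000, 0.0000, 0.0000, 0.0000, 0.0000, 0.0000, 0.0000]  mean=1.5401  Neff=3.0002  idx=[0, 0, 0, 0, 1, 1, 1, 2, 2, 2, 2]
step 3: w=[0.0909, 0.0909, 0.0909, 0.0909, 0.0909, 0.0909, 0.0909, 0.0909, 0.0909, 0.0909, 0.0909]  mean=1.5400  Neff=11.0000  idx=[0, 1, 2, 3, 4, 5, 6, 7, 8, 9, 10]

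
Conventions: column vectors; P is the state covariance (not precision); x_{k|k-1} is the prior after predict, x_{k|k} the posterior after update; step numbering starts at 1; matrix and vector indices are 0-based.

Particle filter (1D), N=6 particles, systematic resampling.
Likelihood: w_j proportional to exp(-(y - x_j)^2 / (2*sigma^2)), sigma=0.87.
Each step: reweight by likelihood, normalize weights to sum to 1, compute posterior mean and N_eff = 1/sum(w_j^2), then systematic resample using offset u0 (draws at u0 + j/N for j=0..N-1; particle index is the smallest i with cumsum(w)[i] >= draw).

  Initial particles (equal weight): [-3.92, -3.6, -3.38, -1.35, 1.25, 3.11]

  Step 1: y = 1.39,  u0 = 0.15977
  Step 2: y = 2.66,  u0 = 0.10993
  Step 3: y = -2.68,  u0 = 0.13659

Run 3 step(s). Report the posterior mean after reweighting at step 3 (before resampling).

step 1: w=[0.0000, 0.0000, 0.0000, 0.0062, 0.8691, 0.1247]  mean=1.4659  Neff=1.2971  idx=[4, 4, 4, 4, 4, 5]
step 2: w=[0.1212, 0.1212, 0.1212, 0.1212, 0.1212, 0.3942]  mean=1.9831  Neff=4.3713  idx=[0, 2, 3, 5, 5, 5]
step 3: w=[0.3333, 0.3333, 0.3333, 0.0000, 0.0000, 0.0000]  mean=1.2500  Neff=3.0000  idx=[0, 0, 1, 1, 2, 2]

post_mean = 1.2500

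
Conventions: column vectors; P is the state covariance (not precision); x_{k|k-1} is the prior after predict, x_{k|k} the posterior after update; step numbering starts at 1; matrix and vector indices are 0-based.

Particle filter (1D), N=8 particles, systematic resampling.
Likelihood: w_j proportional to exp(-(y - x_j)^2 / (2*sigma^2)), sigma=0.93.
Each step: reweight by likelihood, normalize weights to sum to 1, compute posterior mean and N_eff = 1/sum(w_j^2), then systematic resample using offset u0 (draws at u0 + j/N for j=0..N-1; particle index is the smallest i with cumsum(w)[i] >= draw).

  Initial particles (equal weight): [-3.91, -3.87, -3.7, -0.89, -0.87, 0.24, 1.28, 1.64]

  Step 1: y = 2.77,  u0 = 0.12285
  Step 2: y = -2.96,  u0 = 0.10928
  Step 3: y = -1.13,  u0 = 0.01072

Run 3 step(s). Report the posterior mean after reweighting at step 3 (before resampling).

post_mean = 1.3167

step 1: w=[0.0000, 0.0000, 0.0000, 0.0006, 0.0006, 0.0317, 0.3549, 0.6123]  mean=1.4650  Neff=1.9927  idx=[6, 6, 6, 7, 7, 7, 7, 7]
step 2: w=[0.2636, 0.2636, 0.2636, 0.0419, 0.0419, 0.0419, 0.0419, 0.0419]  mean=1.3554  Neff=4.6052  idx=[0, 0, 1, 1, 2, 2, 4, 7]
step 3: w=[0.1497, 0.1497, 0.1497, 0.1497, 0.1497, 0.1497, 0.0509, 0.0509]  mean=1.3167  Neff=7.1618  idx=[0, 0, 1, 2, 3, 4, 5, 5]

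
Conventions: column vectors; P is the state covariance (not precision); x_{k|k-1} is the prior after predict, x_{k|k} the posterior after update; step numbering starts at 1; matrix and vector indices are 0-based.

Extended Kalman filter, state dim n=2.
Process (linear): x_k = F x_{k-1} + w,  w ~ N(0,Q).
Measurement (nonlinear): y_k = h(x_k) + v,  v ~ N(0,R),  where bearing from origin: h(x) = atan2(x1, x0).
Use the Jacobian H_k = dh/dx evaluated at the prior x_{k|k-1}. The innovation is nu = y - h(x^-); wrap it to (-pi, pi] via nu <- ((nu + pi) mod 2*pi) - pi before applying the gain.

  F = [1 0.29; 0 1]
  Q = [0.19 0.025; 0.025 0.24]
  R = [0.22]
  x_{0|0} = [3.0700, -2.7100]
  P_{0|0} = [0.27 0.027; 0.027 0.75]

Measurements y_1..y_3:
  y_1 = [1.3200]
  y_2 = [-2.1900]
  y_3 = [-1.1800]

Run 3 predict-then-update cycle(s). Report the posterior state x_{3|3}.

step 1: x^-=[2.2841, -2.7100]  P^-=[0.5387 0.2695; 0.2695 0.9900]  H_jac=[0.2157 0.1818]  S=[0.2990]  K=[0.5527; 0.7966]  nu=[2.1905]  x^+=[3.4948, -0.9650]  P^+=[0.4474 0.1379; 0.1379 0.8003]
step 2: x^-=[3.2149, -0.9650]  P^-=[0.7847 0.3949; 0.3949 1.0403]  H_jac=[0.0856 0.2853]  S=[0.3298]  K=[0.5455; 1.0027]  nu=[-1.8984]  x^+=[2.1793, -2.8685]  P^+=[0.6865 0.2146; 0.2146 0.7087]
step 3: x^-=[1.3474, -2.8685]  P^-=[1.0606 0.4451; 0.4451 0.9487]  H_jac=[0.2856 0.1341]  S=[0.3577]  K=[1.0138; 0.7112]  nu=[-0.0483]  x^+=[1.2984, -2.9029]  P^+=[0.6930 0.1872; 0.1872 0.7678]

x_post = [1.2984, -2.9029]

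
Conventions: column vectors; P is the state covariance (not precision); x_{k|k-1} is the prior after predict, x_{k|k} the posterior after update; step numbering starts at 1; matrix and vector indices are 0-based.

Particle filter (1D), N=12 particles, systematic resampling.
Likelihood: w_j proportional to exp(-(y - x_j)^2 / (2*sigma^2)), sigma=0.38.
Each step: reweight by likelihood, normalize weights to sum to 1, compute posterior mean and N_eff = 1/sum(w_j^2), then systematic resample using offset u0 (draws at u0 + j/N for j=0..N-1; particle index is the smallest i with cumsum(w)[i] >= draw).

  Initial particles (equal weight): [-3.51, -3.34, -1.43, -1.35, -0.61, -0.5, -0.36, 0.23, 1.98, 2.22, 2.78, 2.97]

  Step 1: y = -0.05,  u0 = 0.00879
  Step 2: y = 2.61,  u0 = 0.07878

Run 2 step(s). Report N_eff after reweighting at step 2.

step 1: w=[0.0000, 0.0000, 0.0006, 0.0012, 0.1457, 0.2141, 0.3094, 0.3290, 0.0000, 0.0000, 0.0000, 0.0000]  mean=-0.2342  Neff=3.6897  idx=[4, 4, 5, 5, 5, 6, 6, 6, 7, 7, 7, 7]
step 2: w=[0.0000, 0.0000, 0.0000, 0.0000, 0.0000, 0.0000, 0.0000, 0.0000, 0.2500, 0.2500, 0.2500, 0.2500]  mean=0.2300  Neff=4.0001  idx=[8, 8, 8, 9, 9, 9, 10, 10, 10, 11, 11, 11]

N_eff = 4.0001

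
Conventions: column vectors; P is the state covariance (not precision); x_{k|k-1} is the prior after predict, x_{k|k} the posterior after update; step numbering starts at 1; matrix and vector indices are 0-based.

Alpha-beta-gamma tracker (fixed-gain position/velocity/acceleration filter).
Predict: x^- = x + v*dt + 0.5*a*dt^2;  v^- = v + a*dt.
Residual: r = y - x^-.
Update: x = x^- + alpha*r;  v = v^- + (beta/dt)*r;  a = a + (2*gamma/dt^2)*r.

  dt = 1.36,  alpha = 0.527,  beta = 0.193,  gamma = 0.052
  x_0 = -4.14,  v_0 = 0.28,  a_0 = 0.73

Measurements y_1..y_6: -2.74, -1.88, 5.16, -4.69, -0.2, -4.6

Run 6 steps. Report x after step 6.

x_post = -0.1920

step 1: x_pred=-3.0841  r=0.3441  x^+=-2.9028  v^+=1.3216  a^+=0.7493
step 2: x_pred=-0.4123  r=-1.4677  x^+=-1.1858  v^+=2.1325  a^+=0.6668
step 3: x_pred=2.3310  r=2.8290  x^+=3.8219  v^+=3.4408  a^+=0.8259
step 4: x_pred=9.2652  r=-13.9552  x^+=1.9108  v^+=2.5836  a^+=0.0412
step 5: x_pred=5.4626  r=-5.6626  x^+=2.4784  v^+=1.8361  a^+=-0.2772
step 6: x_pred=4.7191  r=-9.3191  x^+=-0.1920  v^+=0.1366  a^+=-0.8012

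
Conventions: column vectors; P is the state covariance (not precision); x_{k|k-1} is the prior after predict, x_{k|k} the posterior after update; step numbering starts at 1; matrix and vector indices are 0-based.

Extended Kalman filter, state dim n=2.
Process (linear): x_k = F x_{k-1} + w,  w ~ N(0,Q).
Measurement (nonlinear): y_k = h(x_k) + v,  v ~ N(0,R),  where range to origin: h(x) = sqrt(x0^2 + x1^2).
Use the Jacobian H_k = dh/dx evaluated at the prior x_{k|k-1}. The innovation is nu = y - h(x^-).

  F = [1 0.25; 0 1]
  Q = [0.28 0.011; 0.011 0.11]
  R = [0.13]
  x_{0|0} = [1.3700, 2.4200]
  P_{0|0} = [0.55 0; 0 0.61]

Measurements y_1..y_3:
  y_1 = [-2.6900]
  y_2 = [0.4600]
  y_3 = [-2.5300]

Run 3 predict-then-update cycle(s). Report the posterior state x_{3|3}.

step 1: x^-=[1.9750, 2.4200]  P^-=[0.8681 0.1635; 0.1635 0.7200]  H_jac=[0.6323 0.7747]  S=[1.0694]  K=[0.6317; 0.6183]  nu=[-5.8136]  x^+=[-1.6976, -1.1745]  P^+=[0.4414 -0.2542; -0.2542 0.3112]
step 2: x^-=[-1.9912, -1.1745]  P^-=[0.6137 -0.1654; -0.1654 0.4212]  H_jac=[-0.8613 -0.5080]  S=[0.5493]  K=[-0.8094; -0.1302]  nu=[-1.8518]  x^+=[-0.4924, -0.9333]  P^+=[0.2539 -0.2233; -0.2233 0.4119]
step 3: x^-=[-0.7257, -0.9333]  P^-=[0.4480 -0.1093; -0.1093 0.5219]  H_jac=[-0.6138 -0.7894]  S=[0.5181]  K=[-0.3642; -0.6657]  nu=[-3.7123]  x^+=[0.6262, 1.5380]  P^+=[0.3792 -0.2349; -0.2349 0.2923]

x_post = [0.6262, 1.5380]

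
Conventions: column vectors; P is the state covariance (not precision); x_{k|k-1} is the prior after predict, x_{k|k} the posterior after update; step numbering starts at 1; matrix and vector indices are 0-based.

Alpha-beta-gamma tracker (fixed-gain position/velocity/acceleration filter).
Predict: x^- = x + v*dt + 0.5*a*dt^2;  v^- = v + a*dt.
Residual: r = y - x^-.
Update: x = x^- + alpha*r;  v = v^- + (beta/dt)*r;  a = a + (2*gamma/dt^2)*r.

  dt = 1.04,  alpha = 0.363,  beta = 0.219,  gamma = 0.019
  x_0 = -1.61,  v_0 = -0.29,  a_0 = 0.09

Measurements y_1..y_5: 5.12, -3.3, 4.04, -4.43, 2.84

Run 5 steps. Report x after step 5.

x_post = 1.3460

step 1: x_pred=-1.8629  r=6.9829  x^+=0.6719  v^+=1.2740  a^+=0.3353
step 2: x_pred=2.1782  r=-5.4782  x^+=0.1896  v^+=0.4692  a^+=0.1429
step 3: x_pred=0.7549  r=3.2851  x^+=1.9474  v^+=1.3096  a^+=0.2583
step 4: x_pred=3.4490  r=-7.8790  x^+=0.5889  v^+=-0.0810  a^+=-0.0185
step 5: x_pred=0.4947  r=2.3453  x^+=1.3460  v^+=0.3936  a^+=0.0639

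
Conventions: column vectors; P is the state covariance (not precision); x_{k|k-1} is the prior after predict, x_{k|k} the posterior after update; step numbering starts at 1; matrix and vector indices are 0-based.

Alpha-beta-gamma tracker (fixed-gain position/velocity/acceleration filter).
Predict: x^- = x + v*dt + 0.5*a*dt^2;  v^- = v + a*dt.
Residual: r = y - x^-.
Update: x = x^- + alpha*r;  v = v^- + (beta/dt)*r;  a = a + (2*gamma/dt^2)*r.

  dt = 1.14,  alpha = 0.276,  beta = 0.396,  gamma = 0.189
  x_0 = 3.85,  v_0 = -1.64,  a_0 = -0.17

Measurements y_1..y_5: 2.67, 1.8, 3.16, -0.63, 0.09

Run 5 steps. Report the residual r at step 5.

resid = -3.2582

step 1: x_pred=1.8699  r=0.8001  x^+=2.0908  v^+=-1.5559  a^+=0.0627
step 2: x_pred=0.3578  r=1.4422  x^+=0.7558  v^+=-0.9834  a^+=0.4822
step 3: x_pred=-0.0519  r=3.2119  x^+=0.8346  v^+=0.6820  a^+=1.4164
step 4: x_pred=2.5324  r=-3.1624  x^+=1.6596  v^+=1.1982  a^+=0.4966
step 5: x_pred=3.3482  r=-3.2582  x^+=2.4489  v^+=0.6325  a^+=-0.4511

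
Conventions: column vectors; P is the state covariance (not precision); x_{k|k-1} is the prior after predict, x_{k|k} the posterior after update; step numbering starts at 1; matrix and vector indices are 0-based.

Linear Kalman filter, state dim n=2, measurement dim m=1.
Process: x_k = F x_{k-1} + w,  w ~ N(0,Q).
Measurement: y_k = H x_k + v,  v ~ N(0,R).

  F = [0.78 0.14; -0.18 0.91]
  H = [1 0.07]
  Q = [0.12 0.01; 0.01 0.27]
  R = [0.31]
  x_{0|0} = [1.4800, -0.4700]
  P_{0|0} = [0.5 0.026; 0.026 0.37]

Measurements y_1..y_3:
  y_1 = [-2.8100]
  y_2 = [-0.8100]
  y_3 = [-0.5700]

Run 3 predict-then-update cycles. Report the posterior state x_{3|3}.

step 1: x^-=[1.0886, -0.6941]  P^-=[0.4371 0.0047; 0.0047 0.5841]  S=[0.7507]  K=[0.5828; 0.0608]  nu=[-3.8500]  x^+=[-1.1551, -0.9281]  P^+=[0.1822 -0.0219; -0.0219 0.5813]
step 2: x^-=[-1.0309, -0.6367]  P^-=[0.2375 0.0435; 0.0435 0.7644]  S=[0.5573]  K=[0.4316; 0.1741]  nu=[0.2655]  x^+=[-0.9163, -0.5904]  P^+=[0.1337 0.0016; 0.0016 0.7475]
step 3: x^-=[-0.7974, -0.3724]  P^-=[0.2163 0.0876; 0.0876 0.8928]  S=[0.5430]  K=[0.4097; 0.2764]  nu=[0.2535]  x^+=[-0.6936, -0.3023]  P^+=[0.1252 0.0261; 0.0261 0.8513]

x_post = [-0.6936, -0.3023]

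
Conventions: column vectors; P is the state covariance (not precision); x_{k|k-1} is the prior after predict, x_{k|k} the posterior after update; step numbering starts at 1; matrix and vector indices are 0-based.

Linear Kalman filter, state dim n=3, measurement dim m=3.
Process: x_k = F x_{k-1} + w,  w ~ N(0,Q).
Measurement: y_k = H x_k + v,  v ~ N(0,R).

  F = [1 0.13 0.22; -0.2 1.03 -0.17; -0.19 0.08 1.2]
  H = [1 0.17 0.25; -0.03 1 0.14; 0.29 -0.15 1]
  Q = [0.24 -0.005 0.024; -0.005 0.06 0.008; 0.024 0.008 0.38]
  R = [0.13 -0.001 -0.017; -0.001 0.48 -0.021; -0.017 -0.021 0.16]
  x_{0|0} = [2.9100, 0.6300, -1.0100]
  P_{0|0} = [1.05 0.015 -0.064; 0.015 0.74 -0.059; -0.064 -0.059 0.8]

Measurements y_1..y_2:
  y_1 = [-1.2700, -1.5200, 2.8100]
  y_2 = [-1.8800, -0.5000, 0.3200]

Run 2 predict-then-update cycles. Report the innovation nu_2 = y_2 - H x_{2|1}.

step 1: x^-=[2.7697, 0.2386, -1.7145]  P^-=[1.3136 -0.1291 -0.0401; -0.1291 0.9203 -0.1163; -0.0401 -0.1163 1.5920]  S=[1.4958 0.0061 0.6930; 0.0061 1.4082 -0.0999; 0.6930 -0.0999 1.9061]  K=[0.9298 -0.1388 -0.1564; 0.0622 0.6343 -0.1425; -0.2001 0.1426 0.9185]  nu=[-3.6516, -1.4355, 3.7571]  x^+=[-1.0139, -1.4345, 2.2626]  P^+=[0.1541 -0.0471 -0.0897; -0.0471 0.3029 0.0219; -0.0897 0.0219 0.1767]
step 2: x^-=[-0.7026, -1.6594, 2.7930]  P^-=[0.3573 -0.0255 -0.0581; -0.0255 0.3983 0.0582; -0.0581 0.0582 0.6884]  S=[0.5091 0.0630 0.1965; 0.0630 0.9104 0.0614; 0.1965 0.0614 0.8385]  K=[0.7156 -0.0913 -0.1022; 0.0804 0.4459 -0.0621; -0.0809 0.1233 0.8005]  nu=[-1.5935, 0.7473, -2.5181]  x^+=[-1.6538, -1.2977, 0.9984]  P^+=[0.1161 -0.0298 -0.0648; -0.0298 0.2116 0.0197; -0.0648 0.0197 0.1486]

innov = [-1.5935, 0.7473, -2.5181]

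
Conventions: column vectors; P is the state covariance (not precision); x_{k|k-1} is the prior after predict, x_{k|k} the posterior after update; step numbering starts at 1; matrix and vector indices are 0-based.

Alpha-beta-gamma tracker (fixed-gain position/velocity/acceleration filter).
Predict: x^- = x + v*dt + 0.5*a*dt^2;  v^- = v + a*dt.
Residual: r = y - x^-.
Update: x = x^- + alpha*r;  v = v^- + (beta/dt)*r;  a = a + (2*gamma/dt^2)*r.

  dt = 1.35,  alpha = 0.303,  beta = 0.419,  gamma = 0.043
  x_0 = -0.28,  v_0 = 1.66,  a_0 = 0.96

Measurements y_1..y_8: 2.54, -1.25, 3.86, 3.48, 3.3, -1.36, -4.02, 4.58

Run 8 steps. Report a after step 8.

step 1: x_pred=2.8358  r=-0.2958  x^+=2.7462  v^+=2.8642  a^+=0.9460
step 2: x_pred=7.4749  r=-8.7249  x^+=4.8313  v^+=1.4334  a^+=0.5343
step 3: x_pred=7.2533  r=-3.3933  x^+=6.2251  v^+=1.1016  a^+=0.3742
step 4: x_pred=8.0532  r=-4.5732  x^+=6.6675  v^+=0.1874  a^+=0.1584
step 5: x_pred=7.0648  r=-3.7648  x^+=5.9241  v^+=-0.7673  a^+=-0.0192
step 6: x_pred=4.8707  r=-6.2307  x^+=2.9828  v^+=-2.7271  a^+=-0.3133
step 7: x_pred=-0.9842  r=-3.0358  x^+=-1.9041  v^+=-4.0922  a^+=-0.4565
step 8: x_pred=-7.8445  r=12.4245  x^+=-4.0799  v^+=-0.8523  a^+=0.1298

a_post = 0.1298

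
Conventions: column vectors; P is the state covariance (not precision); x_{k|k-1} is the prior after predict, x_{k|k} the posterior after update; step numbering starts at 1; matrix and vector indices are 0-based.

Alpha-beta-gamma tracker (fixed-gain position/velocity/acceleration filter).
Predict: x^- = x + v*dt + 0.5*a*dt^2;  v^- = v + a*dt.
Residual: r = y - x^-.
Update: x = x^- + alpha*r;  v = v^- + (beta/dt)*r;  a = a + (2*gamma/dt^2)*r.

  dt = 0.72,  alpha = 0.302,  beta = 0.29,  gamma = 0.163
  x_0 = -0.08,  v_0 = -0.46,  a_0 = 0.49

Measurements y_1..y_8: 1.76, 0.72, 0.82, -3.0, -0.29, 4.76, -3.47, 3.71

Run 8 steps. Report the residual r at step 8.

step 1: x_pred=-0.2842  r=2.0442  x^+=0.3332  v^+=0.7162  a^+=1.7755
step 2: x_pred=1.3090  r=-0.5890  x^+=1.1311  v^+=1.7573  a^+=1.4051
step 3: x_pred=2.7606  r=-1.9406  x^+=2.1745  v^+=1.9873  a^+=0.1848
step 4: x_pred=3.6533  r=-6.6533  x^+=1.6440  v^+=-0.5594  a^+=-3.9992
step 5: x_pred=0.2046  r=-0.4946  x^+=0.0552  v^+=-3.6381  a^+=-4.3103
step 6: x_pred=-3.6814  r=8.4414  x^+=-1.1321  v^+=-3.3415  a^+=0.9982
step 7: x_pred=-3.2792  r=-0.1908  x^+=-3.3368  v^+=-2.6996  a^+=0.8782
step 8: x_pred=-5.0529  r=8.7629  x^+=-2.4065  v^+=1.4622  a^+=6.3888

resid = 8.7629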